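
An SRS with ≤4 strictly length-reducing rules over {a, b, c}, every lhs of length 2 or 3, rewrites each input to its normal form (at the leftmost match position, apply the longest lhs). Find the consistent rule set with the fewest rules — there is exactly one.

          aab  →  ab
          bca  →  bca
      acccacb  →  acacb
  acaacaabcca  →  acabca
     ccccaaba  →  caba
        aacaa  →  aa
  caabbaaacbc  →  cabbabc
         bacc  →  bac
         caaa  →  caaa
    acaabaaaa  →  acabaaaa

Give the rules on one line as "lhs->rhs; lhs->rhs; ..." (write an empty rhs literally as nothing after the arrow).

  | aab => ab
  | bca
  | acccacb => accacb => acacb
  | acaacaabcca => acaabcca => acabcca => acabca

aab->ab; aac->; cc->c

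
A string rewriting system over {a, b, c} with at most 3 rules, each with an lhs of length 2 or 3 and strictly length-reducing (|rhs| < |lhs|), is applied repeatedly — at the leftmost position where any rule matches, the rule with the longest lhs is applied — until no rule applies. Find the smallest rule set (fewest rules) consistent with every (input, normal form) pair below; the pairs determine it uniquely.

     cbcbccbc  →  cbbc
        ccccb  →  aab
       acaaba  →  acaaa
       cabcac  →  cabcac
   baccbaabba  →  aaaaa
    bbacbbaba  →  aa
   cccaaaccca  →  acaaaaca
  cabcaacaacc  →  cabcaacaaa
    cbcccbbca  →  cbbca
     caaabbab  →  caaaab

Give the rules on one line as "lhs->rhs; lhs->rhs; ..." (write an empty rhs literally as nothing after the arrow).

ba->a; cba->; cc->a

  | cbcbccbc => cbcbabc => cbbc
  | ccccb => accb => aab
  | acaaba => acaaa
  | cabcac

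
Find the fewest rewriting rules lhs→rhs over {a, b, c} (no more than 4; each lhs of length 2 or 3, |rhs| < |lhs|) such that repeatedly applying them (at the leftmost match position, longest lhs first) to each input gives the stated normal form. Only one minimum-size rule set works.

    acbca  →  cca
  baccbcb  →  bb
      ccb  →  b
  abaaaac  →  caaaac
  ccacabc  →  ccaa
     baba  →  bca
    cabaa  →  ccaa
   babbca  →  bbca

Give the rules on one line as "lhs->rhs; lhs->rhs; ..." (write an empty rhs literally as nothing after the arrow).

  | acbca => abca => cca
  | baccbcb => bacbcb => babcb => bccb => bcb => bb
  | ccb => cb => b
  | abaaaac => caaaac

ab->c; cb->b; ccc->a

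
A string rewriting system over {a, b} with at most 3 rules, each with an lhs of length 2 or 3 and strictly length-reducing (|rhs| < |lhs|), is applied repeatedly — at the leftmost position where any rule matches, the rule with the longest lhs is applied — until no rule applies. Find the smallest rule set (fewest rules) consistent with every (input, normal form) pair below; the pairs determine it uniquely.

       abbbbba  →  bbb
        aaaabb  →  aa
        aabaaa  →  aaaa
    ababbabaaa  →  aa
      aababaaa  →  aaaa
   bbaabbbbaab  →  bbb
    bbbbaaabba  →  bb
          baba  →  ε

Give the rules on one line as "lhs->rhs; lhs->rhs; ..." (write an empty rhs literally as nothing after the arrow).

ab->; ba->

  | abbbbba => bbbba => bbb
  | aaaabb => aaab => aa
  | aabaaa => aaaa
  | ababbabaaa => abbabaaa => babaaa => baaa => aa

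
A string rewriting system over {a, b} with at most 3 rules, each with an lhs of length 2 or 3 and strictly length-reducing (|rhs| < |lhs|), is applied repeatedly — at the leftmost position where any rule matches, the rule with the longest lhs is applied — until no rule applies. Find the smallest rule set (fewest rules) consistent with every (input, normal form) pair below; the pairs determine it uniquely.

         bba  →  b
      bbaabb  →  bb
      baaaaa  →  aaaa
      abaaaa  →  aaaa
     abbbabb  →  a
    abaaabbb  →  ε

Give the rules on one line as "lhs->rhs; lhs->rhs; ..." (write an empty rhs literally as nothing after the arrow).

ab->; ba->; bbb->a

  | bba => b
  | bbaabb => babb => bb
  | baaaaa => aaaa
  | abaaaa => aaaa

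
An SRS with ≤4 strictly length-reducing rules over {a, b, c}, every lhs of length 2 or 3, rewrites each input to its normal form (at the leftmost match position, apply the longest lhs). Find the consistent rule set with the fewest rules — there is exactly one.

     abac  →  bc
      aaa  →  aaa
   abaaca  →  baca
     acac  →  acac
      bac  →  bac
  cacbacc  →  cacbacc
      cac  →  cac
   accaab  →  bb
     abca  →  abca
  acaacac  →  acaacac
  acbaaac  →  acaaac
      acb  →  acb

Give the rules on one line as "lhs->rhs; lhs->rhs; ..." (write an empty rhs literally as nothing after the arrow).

  | abac => bc
  | aaa
  | abaaca => baca
  | acac

aba->b; baa->aa; cca->b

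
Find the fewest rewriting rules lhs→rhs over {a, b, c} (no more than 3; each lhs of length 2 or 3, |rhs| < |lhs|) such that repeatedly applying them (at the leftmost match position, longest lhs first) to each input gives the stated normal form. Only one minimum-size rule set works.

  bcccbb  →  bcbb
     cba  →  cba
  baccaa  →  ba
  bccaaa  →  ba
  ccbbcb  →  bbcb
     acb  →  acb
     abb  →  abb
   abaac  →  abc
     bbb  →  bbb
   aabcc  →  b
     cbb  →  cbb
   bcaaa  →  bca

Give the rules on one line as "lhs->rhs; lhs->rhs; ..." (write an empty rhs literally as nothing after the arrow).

  | bcccbb => bcbb
  | cba
  | baccaa => baaa => ba
  | bccaaa => baaa => ba

aa->; cc->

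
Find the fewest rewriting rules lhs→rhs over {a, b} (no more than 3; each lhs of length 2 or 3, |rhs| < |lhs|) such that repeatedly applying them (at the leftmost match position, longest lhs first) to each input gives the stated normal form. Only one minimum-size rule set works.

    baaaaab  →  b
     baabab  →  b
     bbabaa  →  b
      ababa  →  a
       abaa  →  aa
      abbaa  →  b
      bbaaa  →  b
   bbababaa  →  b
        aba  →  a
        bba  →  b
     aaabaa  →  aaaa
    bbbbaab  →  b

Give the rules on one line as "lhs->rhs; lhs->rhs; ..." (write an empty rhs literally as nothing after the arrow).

  | baaaaab => baaaab => baaab => baab => bab => bb => b
  | baabab => babab => bbab => bab => bb => b
  | bbabaa => babaa => bbaa => baa => ba => b
  | ababa => aba => a

ab->; ba->b; bb->b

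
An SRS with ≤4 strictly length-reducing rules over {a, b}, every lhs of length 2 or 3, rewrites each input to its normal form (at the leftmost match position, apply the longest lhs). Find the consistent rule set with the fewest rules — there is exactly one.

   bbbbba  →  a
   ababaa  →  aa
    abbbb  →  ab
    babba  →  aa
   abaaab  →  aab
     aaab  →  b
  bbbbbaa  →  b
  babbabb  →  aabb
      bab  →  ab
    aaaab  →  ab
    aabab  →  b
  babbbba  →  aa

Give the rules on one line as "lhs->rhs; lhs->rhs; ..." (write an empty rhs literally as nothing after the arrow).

  | bbbbba => bba => ba => a
  | ababaa => aabaa => aa
  | abbbb => ab
  | babba => abba => aba => aa

aaa->; ba->a; baa->; bbb->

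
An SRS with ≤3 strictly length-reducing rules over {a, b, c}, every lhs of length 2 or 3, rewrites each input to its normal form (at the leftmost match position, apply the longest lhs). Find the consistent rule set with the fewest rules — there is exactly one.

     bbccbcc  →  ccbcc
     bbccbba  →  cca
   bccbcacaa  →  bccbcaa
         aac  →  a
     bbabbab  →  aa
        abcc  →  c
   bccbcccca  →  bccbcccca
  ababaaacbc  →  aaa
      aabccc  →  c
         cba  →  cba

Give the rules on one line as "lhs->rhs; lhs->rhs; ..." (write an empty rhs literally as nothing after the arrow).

  | bbccbcc => ccbcc
  | bbccbba => ccbba => cca
  | bccbcacaa => bccbcaa
  | aac => a

ab->a; ac->; bb->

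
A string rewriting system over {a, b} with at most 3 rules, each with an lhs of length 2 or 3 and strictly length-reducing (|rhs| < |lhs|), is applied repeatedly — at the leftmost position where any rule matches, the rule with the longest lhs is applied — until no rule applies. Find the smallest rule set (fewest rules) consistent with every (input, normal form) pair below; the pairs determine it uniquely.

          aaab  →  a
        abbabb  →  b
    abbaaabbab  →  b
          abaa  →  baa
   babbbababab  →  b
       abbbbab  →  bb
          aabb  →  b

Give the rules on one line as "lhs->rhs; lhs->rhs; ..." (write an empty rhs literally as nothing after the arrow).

  | aaab => a
  | abbabb => bbabb => bbbb => b
  | abbaaabbab => bbaaabbab => bbabab => bbbab => ab => b
  | abaa => baa

aab->; ab->b; bbb->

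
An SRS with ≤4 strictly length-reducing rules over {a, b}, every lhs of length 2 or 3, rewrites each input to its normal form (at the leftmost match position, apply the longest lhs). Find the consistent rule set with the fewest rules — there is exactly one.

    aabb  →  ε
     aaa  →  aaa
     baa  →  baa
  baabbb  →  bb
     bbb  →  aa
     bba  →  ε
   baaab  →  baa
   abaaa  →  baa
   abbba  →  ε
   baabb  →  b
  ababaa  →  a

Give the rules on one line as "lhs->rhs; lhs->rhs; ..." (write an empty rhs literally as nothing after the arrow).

  | aabb => ab => ε
  | aaa
  | baa
  | baabbb => babb => bb

ab->; aba->b; bba->; bbb->aa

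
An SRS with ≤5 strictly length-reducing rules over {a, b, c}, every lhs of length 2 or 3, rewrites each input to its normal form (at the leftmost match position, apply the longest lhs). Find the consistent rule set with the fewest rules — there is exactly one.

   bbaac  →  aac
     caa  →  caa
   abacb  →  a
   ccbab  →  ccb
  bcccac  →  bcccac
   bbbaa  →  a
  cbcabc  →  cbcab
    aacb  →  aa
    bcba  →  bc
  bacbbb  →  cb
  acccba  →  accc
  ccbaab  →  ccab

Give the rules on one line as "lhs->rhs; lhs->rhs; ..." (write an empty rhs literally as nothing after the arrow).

abc->ab; acb->a; ba->; bb->

  | bbaac => aac
  | caa
  | abacb => acb => a
  | ccbab => ccb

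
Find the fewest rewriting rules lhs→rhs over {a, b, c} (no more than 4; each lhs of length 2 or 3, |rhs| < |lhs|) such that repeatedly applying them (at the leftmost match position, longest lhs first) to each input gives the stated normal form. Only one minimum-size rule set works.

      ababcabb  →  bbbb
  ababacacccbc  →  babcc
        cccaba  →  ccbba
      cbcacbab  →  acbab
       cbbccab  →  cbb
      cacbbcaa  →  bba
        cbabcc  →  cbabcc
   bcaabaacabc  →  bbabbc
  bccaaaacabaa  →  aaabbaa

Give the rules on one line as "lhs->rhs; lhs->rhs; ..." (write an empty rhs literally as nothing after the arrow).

  | ababcabb => bcabb => bbbb
  | ababacacccbc => bacacccbc => babcccbc => babcc
  | cccaba => ccbba
  | cbcacbab => acbab

aba->; bcb->; ca->b; cbc->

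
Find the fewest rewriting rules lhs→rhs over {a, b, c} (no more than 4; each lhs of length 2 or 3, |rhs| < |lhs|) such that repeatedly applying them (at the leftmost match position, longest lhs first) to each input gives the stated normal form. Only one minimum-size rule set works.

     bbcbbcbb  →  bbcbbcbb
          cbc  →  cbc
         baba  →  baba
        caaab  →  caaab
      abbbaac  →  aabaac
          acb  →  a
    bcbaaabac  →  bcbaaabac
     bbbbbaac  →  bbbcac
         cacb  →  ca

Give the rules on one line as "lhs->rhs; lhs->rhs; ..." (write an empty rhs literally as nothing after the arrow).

abb->aa; acb->a; bba->c

  | bbcbbcbb
  | cbc
  | baba
  | caaab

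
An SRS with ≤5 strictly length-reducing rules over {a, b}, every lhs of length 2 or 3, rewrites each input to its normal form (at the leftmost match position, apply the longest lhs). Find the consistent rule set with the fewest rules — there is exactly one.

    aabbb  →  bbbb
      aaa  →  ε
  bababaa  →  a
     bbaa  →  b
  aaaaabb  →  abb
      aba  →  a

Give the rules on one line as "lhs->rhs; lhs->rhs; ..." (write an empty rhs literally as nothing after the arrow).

aa->b; ba->; baa->; bab->

  | aabbb => bbbb
  | aaa => ba => ε
  | bababaa => abaa => a
  | bbaa => b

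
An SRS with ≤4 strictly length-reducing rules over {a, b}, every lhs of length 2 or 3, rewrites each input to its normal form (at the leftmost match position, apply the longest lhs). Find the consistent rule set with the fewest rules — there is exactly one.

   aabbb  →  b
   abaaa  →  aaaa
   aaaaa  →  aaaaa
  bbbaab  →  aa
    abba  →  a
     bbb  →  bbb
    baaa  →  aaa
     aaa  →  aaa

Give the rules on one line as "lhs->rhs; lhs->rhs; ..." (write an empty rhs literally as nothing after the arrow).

  | aabbb => abb => b
  | abaaa => aaaa
  | aaaaa
  | bbbaab => bbaab => baab => aab => aa

ab->a; abb->b; ba->a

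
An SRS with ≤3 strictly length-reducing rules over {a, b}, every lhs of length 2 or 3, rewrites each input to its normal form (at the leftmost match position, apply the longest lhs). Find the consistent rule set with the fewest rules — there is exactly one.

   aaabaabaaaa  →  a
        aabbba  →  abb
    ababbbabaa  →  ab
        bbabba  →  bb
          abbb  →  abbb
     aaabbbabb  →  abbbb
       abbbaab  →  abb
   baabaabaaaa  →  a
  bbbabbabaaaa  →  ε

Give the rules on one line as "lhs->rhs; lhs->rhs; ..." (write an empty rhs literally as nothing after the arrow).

  | aaabaabaaaa => aabaabaaaa => abaabaaaa => aabaaaa => abaaaa => aaaa => aaa => aa => a
  | aabbba => abbba => abb
  | ababbbabaa => abbbabaa => abbbaa => abba => ab
  | bbabba => bbba => bb

aa->a; ba->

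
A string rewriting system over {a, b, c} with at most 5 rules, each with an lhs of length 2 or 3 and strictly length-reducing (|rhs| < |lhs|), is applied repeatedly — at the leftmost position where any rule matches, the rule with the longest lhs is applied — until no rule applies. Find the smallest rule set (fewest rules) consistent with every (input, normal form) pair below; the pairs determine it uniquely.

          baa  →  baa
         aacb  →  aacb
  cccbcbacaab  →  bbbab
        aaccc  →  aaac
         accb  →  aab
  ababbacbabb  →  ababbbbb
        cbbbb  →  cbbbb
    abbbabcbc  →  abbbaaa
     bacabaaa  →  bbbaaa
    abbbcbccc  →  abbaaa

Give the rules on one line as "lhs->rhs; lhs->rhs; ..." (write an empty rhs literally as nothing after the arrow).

  | baa
  | aacb
  | cccbcbacaab => acbcbacaab => acabacaab => bbacaab => bbbab
  | aaccc => aaac

aca->b; bc->a; cba->ca; cc->a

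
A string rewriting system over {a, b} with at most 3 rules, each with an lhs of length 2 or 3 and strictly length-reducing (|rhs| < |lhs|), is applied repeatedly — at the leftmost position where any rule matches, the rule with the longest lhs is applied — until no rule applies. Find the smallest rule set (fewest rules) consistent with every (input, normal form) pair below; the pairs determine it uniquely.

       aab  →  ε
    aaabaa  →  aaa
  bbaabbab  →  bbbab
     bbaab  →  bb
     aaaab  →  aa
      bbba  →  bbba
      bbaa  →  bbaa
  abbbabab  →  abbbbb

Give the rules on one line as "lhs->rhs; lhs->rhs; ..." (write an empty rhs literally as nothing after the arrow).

aab->; aba->b

  | aab => ε
  | aaabaa => aaa
  | bbaabbab => bbbab
  | bbaab => bb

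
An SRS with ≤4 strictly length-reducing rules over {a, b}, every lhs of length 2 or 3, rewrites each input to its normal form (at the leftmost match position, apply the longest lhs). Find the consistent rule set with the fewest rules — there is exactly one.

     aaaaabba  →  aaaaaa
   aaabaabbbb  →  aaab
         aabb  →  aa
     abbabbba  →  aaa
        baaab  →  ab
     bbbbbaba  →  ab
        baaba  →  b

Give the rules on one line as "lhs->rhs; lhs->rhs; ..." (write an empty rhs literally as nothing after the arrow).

  | aaaaabba => aaaaaa
  | aaabaabbbb => aaabbbb => aaab
  | aabb => aa
  | abbabbba => aabbba => aaa

ba->b; baa->; bb->; bbb->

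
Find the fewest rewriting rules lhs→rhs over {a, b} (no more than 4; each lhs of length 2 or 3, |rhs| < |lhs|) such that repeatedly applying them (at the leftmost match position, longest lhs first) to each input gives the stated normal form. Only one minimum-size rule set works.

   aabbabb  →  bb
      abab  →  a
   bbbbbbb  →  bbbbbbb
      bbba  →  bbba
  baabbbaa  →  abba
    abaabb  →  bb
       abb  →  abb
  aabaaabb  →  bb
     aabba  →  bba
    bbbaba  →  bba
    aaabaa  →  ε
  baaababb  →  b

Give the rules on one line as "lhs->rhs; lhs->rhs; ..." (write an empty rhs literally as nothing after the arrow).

aa->; baa->a; bab->

  | aabbabb => bbabb => bb
  | abab => a
  | bbbbbbb
  | bbba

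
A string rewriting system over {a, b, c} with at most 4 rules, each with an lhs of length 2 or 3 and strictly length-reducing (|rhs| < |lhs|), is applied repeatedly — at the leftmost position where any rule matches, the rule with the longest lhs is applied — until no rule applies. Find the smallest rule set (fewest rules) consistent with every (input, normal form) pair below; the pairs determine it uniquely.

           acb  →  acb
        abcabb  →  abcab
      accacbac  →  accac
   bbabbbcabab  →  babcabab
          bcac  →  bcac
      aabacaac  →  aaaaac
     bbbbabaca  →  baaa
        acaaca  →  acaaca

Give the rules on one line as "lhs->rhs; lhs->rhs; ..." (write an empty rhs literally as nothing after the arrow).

  | acb
  | abcabb => abcab
  | accacbac => accac
  | bbabbbcabab => babbbcabab => babbcabab => babcabab

bac->a; bb->b; cba->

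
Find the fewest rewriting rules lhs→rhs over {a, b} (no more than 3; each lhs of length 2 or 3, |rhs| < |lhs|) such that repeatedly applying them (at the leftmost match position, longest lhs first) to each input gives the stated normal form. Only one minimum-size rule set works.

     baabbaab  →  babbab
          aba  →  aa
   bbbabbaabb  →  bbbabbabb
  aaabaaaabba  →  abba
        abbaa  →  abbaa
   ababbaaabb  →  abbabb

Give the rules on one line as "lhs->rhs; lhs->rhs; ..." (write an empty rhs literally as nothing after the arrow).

aab->ab; aba->aa

  | baabbaab => babbaab => babbab
  | aba => aa
  | bbbabbaabb => bbbabbabb
  | aaabaaaabba => aabaaaabba => abaaaabba => aaaaabba => aaaabba => aaabba => aabba => abba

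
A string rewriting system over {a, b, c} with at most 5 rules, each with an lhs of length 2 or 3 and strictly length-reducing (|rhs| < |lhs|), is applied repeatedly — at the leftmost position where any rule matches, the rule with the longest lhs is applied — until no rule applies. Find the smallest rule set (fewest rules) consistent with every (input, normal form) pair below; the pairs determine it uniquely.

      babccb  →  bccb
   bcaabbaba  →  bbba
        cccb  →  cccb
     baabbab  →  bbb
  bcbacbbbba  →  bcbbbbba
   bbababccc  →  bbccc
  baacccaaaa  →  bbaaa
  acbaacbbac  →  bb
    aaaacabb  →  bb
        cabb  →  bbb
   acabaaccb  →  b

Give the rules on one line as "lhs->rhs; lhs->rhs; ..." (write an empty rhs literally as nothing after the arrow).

  | babccb => bccb
  | bcaabbaba => bbabbaba => bbbaba => bbba
  | cccb
  | baabbab => bbbab => bbb

aab->b; ab->; ac->; ca->b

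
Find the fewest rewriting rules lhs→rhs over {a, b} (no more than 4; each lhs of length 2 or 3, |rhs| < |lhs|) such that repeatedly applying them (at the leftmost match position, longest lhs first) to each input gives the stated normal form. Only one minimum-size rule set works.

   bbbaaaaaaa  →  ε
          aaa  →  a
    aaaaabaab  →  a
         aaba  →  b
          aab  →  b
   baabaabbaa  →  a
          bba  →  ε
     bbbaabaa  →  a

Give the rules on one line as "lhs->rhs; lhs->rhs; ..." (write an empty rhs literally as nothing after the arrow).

aa->; ab->a; ba->b; bb->a

  | bbbaaaaaaa => abaaaaaaa => aaaaaaaa => aaaaaa => aaaa => aa => ε
  | aaa => a
  | aaaaabaab => aaabaab => abaab => aaab => ab => a
  | aaba => ba => b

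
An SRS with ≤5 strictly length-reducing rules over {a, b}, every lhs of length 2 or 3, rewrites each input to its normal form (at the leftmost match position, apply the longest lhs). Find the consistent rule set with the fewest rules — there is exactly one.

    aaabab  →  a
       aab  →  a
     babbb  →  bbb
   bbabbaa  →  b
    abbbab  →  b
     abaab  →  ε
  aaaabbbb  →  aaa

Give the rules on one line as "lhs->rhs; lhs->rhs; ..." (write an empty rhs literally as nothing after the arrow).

ab->; aba->; abb->ab; ba->

  | aaabab => aab => a
  | aab => a
  | babbb => bbb
  | bbabbaa => bbbaa => bba => b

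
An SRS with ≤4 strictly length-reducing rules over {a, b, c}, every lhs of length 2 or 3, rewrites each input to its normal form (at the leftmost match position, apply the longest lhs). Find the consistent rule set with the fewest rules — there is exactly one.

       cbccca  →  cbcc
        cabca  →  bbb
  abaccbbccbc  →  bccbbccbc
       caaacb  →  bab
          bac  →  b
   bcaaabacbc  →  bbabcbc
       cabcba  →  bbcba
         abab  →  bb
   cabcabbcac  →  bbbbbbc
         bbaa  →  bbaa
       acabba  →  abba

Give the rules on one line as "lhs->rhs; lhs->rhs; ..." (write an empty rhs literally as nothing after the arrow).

aba->b; ac->; ca->b; cca->c

  | cbccca => cbcc
  | cabca => bbca => bbb
  | abaccbbccbc => bccbbccbc
  | caaacb => baacb => bab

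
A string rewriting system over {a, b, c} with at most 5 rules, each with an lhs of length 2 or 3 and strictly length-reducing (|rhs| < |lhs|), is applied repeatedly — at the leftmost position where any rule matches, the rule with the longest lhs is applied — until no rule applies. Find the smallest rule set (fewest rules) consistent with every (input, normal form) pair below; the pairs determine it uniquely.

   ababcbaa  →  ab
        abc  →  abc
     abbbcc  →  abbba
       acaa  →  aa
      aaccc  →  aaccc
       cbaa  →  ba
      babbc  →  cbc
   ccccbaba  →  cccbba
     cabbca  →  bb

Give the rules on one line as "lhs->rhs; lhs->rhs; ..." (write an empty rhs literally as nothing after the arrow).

  | ababcbaa => accbaa => acba => ab
  | abc
  | abbbcc => abbba
  | acaa => aa

bab->c; bcc->ba; ca->; cba->b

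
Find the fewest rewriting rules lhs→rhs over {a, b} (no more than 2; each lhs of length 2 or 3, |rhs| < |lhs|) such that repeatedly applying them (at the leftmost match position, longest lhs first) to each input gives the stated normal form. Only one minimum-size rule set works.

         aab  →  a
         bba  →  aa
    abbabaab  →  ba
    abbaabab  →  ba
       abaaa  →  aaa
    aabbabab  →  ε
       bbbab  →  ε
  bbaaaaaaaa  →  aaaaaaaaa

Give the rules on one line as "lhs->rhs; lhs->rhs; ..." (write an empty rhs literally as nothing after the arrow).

  | aab => a
  | bba => aa
  | abbabaab => babaab => baab => ba
  | abbaabab => baabab => baab => ba

ab->; bb->a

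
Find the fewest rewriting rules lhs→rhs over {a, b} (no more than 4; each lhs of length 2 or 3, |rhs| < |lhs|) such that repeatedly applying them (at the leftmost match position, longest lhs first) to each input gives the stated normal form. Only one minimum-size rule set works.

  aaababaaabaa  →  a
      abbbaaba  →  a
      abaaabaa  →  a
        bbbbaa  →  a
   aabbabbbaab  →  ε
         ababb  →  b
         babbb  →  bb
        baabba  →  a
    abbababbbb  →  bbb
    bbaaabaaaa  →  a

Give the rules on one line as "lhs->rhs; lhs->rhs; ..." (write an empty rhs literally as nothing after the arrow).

aa->a; ab->; ba->a

  | aaababaaabaa => aababaaabaa => ababaaabaa => abaaabaa => aaabaa => aabaa => abaa => aa => a
  | abbbaaba => bbaaba => baaba => aaba => aba => a
  | abaaabaa => aaabaa => aabaa => abaa => aa => a
  | bbbbaa => bbbaa => bbaa => baa => aa => a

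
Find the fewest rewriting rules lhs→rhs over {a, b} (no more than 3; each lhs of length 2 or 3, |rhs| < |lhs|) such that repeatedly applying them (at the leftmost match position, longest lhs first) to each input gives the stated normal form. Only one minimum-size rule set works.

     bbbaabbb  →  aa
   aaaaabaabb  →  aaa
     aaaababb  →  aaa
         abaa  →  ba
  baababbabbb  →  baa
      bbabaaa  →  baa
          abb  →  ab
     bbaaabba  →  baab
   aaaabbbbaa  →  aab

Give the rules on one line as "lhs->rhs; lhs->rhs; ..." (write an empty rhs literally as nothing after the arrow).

aba->b; bb->b; bbb->

  | bbbaabbb => aabbb => aa
  | aaaaabaabb => aaaababb => aaabbb => aaa
  | aaaababb => aaabbb => aaa
  | abaa => ba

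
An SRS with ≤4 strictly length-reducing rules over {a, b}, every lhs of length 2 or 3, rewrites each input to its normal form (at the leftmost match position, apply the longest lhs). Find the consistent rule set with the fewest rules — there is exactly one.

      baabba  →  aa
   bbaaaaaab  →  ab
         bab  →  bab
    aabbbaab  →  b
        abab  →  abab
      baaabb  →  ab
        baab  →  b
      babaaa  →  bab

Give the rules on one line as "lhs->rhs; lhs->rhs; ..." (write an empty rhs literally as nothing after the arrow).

  | baabba => bba => aa
  | bbaaaaaab => aaaaaaab => aaaab => ab
  | bab
  | aabbbaab => bbaab => aaab => b

aaa->; aab->; bb->a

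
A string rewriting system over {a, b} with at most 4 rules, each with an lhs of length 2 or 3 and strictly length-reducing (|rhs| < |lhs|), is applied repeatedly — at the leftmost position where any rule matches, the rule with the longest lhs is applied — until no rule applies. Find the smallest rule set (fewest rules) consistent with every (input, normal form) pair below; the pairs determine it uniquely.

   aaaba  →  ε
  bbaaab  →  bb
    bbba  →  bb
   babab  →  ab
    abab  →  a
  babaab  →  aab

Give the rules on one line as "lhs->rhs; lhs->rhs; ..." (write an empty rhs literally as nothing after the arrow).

  | aaaba => ba => ε
  | bbaaab => bbbab => bb
  | bbba => bb
  | babab => ab

aaa->; ba->; baa->bb; bab->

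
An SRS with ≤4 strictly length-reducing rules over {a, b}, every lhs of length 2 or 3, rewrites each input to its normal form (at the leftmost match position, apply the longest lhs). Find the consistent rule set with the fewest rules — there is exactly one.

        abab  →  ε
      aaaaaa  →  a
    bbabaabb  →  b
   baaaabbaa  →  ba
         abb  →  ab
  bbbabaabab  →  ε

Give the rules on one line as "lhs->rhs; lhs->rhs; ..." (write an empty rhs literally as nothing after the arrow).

aa->a; aba->ba; abb->ab; bab->

  | abab => bab => ε
  | aaaaaa => aaaaa => aaaa => aaa => aa => a
  | bbabaabb => baabb => babb => b
  | baaaabbaa => baaabbaa => baabbaa => babbaa => baa => ba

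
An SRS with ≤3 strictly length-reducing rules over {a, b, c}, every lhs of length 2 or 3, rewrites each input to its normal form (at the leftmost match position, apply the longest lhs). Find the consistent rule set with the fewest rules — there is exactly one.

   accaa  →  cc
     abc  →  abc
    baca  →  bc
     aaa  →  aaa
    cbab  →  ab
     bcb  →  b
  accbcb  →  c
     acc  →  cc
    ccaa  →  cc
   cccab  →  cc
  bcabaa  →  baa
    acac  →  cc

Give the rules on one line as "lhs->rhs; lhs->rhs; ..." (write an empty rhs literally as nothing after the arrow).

  | accaa => ccaa => cca => cc
  | abc
  | baca => bca => bc
  | aaa

ac->c; ca->c; cb->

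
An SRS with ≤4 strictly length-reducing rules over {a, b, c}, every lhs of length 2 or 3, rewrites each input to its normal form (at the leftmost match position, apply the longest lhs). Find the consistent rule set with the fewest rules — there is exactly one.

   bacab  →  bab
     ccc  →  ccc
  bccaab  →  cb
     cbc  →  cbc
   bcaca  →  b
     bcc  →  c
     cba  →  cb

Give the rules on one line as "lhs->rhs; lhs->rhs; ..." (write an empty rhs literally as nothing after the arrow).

  | bacab => bab
  | ccc
  | bccaab => caab => cb
  | cbc

bcc->c; ca->; caa->c; cba->cb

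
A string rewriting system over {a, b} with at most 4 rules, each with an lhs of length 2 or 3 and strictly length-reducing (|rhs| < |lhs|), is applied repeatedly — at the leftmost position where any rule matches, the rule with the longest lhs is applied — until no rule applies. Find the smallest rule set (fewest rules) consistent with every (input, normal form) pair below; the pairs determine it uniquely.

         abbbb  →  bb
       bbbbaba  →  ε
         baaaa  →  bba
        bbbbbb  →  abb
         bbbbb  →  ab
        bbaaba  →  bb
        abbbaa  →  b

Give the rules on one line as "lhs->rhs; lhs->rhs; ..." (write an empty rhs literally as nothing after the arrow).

  | abbbb => aaab => bb
  | bbbbaba => aababa => aaba => aa => ε
  | baaaa => bba
  | bbbbbb => aabbb => abb

aa->; aaa->b; aab->a; bbb->aa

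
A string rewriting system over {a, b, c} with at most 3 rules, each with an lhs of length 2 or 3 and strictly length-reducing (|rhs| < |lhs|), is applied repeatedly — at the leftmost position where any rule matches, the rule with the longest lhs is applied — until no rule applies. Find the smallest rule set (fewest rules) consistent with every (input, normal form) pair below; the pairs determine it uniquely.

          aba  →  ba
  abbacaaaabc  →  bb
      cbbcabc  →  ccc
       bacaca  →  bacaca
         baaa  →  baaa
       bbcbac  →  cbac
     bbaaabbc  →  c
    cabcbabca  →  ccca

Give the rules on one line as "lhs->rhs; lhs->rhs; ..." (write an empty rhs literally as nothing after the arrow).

  | aba => ba
  | abbacaaaabc => bbacaaaabc => bbacaaabc => bbacaabc => bbacabc => bbacbc => bbacc => bb
  | cbbcabc => cbcabc => ccabc => ccbc => ccc
  | bacaca

ab->b; acc->; bc->c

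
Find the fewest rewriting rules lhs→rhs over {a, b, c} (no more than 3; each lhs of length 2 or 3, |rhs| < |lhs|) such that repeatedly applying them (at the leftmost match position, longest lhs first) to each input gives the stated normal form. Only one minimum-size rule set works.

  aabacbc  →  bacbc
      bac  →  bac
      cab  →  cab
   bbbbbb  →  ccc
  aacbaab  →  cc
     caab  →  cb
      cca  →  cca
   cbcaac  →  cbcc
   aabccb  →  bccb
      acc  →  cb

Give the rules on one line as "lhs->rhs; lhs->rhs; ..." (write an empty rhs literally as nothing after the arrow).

  | aabacbc => bacbc
  | bac
  | cab
  | bbbbbb => cbbbb => ccbb => ccc

aa->; acc->cb; bb->c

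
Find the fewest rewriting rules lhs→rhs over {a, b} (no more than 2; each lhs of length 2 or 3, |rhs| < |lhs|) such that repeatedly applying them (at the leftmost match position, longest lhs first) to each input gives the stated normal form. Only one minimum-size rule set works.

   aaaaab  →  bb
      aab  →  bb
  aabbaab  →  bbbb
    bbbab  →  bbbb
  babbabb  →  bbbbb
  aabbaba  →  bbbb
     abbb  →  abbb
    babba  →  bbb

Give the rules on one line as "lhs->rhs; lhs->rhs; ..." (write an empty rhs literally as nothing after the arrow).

  | aaaaab => baaab => baab => bab => bb
  | aab => bb
  | aabbaab => bbbaab => bbbab => bbbb
  | bbbab => bbbb

aa->b; ba->b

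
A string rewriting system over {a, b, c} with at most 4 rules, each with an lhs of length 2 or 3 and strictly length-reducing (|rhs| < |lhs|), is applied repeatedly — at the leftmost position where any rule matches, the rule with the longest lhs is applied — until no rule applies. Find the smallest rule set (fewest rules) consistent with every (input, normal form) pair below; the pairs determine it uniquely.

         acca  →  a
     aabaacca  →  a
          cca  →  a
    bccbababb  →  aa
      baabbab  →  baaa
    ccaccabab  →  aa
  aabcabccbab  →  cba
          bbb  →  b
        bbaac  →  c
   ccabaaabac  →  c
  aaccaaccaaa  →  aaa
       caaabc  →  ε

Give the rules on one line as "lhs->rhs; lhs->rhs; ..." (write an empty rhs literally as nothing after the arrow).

  | acca => cca => a
  | aabaacca => aaaacca => aaacca => aacca => acca => cca => a
  | cca => a
  | bccbababb => bbababb => ababb => aabb => aab => aa

ab->a; ac->c; bb->; cc->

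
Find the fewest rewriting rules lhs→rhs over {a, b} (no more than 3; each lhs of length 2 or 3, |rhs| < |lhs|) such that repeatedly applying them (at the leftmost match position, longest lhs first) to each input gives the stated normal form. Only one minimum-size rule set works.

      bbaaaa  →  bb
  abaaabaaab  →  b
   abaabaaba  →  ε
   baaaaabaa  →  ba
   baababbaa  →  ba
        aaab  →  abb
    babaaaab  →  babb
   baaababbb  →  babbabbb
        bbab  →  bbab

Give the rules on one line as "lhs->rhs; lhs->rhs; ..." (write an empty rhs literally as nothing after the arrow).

aaa->ab; aab->a; aba->

  | bbaaaa => bbaba => bb
  | abaaabaaab => aabaaab => aaaab => abab => b
  | abaabaaba => abaaba => aba => ε
  | baaaaabaa => babaabaa => babaa => ba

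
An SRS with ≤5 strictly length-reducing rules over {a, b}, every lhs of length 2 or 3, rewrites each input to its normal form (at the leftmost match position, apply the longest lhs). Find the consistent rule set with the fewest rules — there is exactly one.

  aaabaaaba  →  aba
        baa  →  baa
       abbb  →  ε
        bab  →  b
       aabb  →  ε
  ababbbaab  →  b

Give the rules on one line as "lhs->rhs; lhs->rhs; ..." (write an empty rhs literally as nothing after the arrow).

aab->b; abb->b; bab->b; bb->

  | aaabaaaba => abaaaba => ababa => aba
  | baa
  | abbb => bb => ε
  | bab => b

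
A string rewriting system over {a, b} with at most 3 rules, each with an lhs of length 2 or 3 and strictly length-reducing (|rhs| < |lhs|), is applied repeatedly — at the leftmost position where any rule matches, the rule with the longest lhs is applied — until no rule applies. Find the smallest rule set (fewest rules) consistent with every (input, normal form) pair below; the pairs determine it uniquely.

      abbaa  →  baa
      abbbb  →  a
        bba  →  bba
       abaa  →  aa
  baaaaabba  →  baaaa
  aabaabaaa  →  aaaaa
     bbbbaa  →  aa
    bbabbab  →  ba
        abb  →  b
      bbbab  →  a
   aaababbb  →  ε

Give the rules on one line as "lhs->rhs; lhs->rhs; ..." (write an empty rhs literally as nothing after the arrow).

  | abbaa => baa
  | abbbb => bbb => a
  | bba
  | abaa => aa

ab->; bab->aa; bbb->a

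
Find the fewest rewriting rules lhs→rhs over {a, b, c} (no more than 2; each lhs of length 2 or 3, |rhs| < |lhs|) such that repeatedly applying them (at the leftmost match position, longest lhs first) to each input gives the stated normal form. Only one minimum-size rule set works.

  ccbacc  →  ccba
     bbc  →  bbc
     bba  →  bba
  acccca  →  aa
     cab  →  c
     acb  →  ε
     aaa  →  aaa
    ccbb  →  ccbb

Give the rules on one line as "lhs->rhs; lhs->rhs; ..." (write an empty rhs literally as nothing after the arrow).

  | ccbacc => ccbac => ccba
  | bbc
  | bba
  | acccca => accca => acca => aca => aa

ab->; ac->a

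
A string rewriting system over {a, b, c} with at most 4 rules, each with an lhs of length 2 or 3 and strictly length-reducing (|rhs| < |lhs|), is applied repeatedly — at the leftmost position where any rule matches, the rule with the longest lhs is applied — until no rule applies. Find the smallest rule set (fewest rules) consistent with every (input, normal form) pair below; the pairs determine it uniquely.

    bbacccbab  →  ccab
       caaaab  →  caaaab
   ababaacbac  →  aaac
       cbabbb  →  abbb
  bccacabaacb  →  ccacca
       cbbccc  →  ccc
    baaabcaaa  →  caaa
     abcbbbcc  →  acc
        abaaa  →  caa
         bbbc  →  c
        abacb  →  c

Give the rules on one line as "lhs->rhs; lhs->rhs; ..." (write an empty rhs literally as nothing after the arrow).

  | bbacccbab => bbcccbab => bcccbab => cccbab => ccab
  | caaaab
  | ababaacbac => cbaacbac => aacbac => aaac
  | cbabbb => abbb

aba->c; ba->b; bc->c; cb->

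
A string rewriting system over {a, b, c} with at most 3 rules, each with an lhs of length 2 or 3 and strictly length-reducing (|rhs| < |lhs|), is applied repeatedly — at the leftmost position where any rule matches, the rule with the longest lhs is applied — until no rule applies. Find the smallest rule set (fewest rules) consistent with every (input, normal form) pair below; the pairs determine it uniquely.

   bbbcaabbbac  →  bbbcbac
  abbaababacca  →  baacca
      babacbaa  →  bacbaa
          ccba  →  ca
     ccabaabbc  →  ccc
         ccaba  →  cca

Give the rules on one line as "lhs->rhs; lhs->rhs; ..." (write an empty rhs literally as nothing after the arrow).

ab->; ccb->c

  | bbbcaabbbac => bbbcabbac => bbbcbac
  | abbaababacca => baababacca => baabacca => baacca
  | babacbaa => bacbaa
  | ccba => ca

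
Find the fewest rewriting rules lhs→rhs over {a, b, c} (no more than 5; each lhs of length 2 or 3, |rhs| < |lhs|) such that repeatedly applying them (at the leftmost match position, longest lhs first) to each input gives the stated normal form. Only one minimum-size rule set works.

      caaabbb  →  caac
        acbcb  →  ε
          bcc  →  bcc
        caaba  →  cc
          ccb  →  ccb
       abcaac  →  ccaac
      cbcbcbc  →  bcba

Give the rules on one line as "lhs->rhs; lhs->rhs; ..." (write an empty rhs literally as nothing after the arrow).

ab->c; aba->b; bb->; cbc->ba

  | caaabbb => caacbb => caac
  | acbcb => abab => bb => ε
  | bcc
  | caaba => cab => cc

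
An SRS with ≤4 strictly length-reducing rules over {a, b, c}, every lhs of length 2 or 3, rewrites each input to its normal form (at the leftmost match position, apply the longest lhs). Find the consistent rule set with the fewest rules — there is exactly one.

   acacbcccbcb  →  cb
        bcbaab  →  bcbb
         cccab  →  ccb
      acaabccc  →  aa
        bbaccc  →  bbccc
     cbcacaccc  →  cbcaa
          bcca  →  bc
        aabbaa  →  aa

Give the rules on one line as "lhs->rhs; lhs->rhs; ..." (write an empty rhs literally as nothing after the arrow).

ab->; ac->a; ba->b; cca->c

  | acacbcccbcb => aacbcccbcb => aabcccbcb => acccbcb => accbcb => acbcb => abcb => cb
  | bcbaab => bcbab => bcbb
  | cccab => ccb
  | acaabccc => aaabccc => aaccc => aacc => aac => aa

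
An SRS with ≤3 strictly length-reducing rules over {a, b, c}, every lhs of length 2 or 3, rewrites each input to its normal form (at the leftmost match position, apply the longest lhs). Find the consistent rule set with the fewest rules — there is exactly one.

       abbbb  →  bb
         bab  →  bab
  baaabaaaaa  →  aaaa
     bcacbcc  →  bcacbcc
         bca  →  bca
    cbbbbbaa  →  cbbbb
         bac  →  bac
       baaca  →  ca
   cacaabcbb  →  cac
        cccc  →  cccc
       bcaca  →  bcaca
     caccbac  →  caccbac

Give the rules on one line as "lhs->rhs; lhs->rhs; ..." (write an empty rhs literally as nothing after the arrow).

abb->; abc->; baa->

  | abbbb => bb
  | bab
  | baaabaaaaa => abaaaaa => aaaa
  | bcacbcc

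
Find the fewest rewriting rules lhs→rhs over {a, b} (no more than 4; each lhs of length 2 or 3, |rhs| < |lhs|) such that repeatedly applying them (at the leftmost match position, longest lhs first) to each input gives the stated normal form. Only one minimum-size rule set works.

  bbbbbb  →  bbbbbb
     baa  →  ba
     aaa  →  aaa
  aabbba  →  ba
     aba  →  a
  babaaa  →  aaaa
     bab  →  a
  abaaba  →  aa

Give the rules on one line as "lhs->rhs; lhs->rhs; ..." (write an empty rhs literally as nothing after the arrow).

  | bbbbbb
  | baa => ba
  | aaa
  | aabbba => abba => ba

ab->; baa->ba; bab->a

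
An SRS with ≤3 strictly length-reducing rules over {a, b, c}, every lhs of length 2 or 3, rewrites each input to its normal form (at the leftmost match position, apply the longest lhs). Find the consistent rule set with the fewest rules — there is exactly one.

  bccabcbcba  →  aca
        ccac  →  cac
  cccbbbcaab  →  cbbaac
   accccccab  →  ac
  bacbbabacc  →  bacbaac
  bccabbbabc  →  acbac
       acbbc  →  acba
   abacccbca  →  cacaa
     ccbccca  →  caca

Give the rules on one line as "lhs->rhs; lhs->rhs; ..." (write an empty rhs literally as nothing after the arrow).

  | bccabcbcba => acabcbcba => acccbcba => accbcba => acbcba => acaba => acca => aca
  | ccac => cac
  | cccbbbcaab => ccbbbcaab => cbbbcaab => cbbaaab => cbbaac
  | accccccab => acccccab => accccab => acccab => accab => acab => acc => ac

ab->c; bc->a; cc->c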